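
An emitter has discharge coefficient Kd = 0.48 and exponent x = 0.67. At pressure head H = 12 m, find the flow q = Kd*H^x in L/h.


q = Kd * H^x = 0.48 * 12^0.67 = 0.48 * 5.285078

2.5368 L/h


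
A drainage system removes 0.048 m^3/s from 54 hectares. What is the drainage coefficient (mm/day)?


DC = Q * 86400 / (A * 10000) * 1000
DC = 0.048 * 86400 / (54 * 10000) * 1000
DC = 4147200.0000 / 540000

7.6800 mm/day


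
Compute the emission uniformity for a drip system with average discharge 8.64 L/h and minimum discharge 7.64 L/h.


EU = (q_min/q_avg)*100 = (7.64/8.64)*100 = 88.4259%

88.4259 %


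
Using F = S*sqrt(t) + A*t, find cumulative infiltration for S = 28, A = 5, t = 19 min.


F = S*sqrt(t) + A*t
F = 28*sqrt(19) + 5*19
F = 28*4.358899 + 95

217.0492 mm


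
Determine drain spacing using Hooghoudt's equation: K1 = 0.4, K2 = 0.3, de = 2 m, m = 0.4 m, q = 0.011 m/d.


S^2 = 8*K2*de*m/q + 4*K1*m^2/q
S^2 = 8*0.3*2*0.4/0.011 + 4*0.4*0.4^2/0.011
S = sqrt(197.8182)

14.0648 m


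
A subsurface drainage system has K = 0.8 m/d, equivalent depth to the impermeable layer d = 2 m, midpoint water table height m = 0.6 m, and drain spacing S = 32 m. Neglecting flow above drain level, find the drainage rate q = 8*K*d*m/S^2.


q = 8*K*d*m/S^2
q = 8*0.8*2*0.6/32^2
q = 7.6800 / 1024

0.0075 m/d


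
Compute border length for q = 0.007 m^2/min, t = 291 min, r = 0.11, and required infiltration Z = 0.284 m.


L = q*t/((1+r)*Z)
L = 0.007*291/((1+0.11)*0.284)
L = 2.037/0.31524

6.4617 m


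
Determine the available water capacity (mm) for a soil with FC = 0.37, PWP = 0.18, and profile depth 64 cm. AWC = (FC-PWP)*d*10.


AWC = (FC - PWP) * d * 10
AWC = (0.37 - 0.18) * 64 * 10
AWC = 0.1900 * 64 * 10

121.6000 mm


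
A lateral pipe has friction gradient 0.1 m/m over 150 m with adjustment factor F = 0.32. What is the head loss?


hf = J * L * F = 0.1 * 150 * 0.32 = 4.8000 m

4.8000 m


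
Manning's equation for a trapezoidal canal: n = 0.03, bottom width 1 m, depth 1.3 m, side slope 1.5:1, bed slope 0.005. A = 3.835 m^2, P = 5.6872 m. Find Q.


R = A/P = 3.835/5.6872 = 0.674321
Q = (1/0.03) * 3.835 * 0.674321^(2/3) * 0.005^0.5

6.9509 m^3/s


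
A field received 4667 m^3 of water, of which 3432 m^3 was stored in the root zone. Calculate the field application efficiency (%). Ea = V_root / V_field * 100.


Ea = V_root / V_field * 100 = 3432 / 4667 * 100 = 73.5376%

73.5376 %


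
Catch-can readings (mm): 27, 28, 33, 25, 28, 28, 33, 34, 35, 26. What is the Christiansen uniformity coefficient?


mean = 29.700000 mm
MAD = 3.240000 mm
CU = (1 - 3.240000/29.700000)*100

89.0909 %


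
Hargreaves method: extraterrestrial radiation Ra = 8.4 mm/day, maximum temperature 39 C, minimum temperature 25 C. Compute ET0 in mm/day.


Tmean = (Tmax + Tmin)/2 = (39 + 25)/2 = 32.0
ET0 = 0.0023 * 8.4 * (32.0 + 17.8) * sqrt(39 - 25)
ET0 = 0.0023 * 8.4 * 49.8 * 3.741657

3.6000 mm/day


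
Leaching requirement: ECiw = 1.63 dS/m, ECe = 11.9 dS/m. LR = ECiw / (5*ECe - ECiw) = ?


LR = ECiw / (5*ECe - ECiw)
LR = 1.63 / (5*11.9 - 1.63)
LR = 1.63 / 57.8700

0.0282


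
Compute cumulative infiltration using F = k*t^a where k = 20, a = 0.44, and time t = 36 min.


F = k * t^a = 20 * 36^0.44
F = 20 * 4.839195

96.7839 mm


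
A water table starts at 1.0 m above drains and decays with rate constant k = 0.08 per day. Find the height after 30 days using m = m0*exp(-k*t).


m = m0 * exp(-k*t)
m = 1.0 * exp(-0.08 * 30)
m = 1.0 * exp(-2.4000)

0.0907 m


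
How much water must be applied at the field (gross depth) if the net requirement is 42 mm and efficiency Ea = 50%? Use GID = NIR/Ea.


Ea = 50% = 0.5
GID = NIR / Ea = 42 / 0.5 = 84.0000 mm

84.0000 mm


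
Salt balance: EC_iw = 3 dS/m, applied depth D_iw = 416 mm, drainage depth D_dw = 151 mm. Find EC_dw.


EC_dw = EC_iw * D_iw / D_dw
EC_dw = 3 * 416 / 151
EC_dw = 1248 / 151

8.2649 dS/m


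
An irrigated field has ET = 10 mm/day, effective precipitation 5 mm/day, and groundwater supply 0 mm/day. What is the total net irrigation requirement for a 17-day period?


Daily deficit = ET - Pe - GW = 10 - 5 - 0 = 5 mm/day
NIR = 5 * 17 = 85 mm

85.0000 mm


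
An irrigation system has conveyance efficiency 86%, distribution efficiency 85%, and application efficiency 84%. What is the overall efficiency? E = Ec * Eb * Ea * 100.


Ec = 0.86, Eb = 0.85, Ea = 0.84
E = 0.86 * 0.85 * 0.84 * 100 = 61.4040%

61.4040 %


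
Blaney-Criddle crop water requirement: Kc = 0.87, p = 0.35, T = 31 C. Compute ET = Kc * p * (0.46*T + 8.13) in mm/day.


ET = Kc * p * (0.46*T + 8.13)
ET = 0.87 * 0.35 * (0.46*31 + 8.13)
ET = 0.87 * 0.35 * 22.3900

6.8178 mm/day


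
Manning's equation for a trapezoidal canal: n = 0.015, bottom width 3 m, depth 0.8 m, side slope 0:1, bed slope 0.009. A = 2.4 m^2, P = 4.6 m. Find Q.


R = A/P = 2.4/4.6 = 0.521739
Q = (1/0.015) * 2.4 * 0.521739^(2/3) * 0.009^0.5

9.8373 m^3/s


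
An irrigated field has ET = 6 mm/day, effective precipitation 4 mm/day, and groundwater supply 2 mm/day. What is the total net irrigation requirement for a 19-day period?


Daily deficit = ET - Pe - GW = 6 - 4 - 2 = 0 mm/day
NIR = 0 * 19 = 0 mm

0 mm


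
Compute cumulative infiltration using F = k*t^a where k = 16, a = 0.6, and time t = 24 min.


F = k * t^a = 16 * 24^0.6
F = 16 * 6.731731

107.7077 mm


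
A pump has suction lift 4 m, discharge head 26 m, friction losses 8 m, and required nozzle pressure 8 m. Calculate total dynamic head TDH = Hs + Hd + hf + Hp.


TDH = Hs + Hd + hf + Hp = 4 + 26 + 8 + 8 = 46

46 m


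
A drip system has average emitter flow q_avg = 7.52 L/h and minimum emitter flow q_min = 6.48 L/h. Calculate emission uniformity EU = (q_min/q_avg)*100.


EU = (q_min/q_avg)*100 = (6.48/7.52)*100 = 86.1702%

86.1702 %


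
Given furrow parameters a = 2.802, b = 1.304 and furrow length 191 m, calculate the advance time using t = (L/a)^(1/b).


t = (L/a)^(1/b)
t = (191/2.802)^(1/1.304)
t = 68.165596^(1/1.304)

25.4747 min


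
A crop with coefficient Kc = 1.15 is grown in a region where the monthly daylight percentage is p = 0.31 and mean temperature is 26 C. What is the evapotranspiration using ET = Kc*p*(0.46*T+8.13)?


ET = Kc * p * (0.46*T + 8.13)
ET = 1.15 * 0.31 * (0.46*26 + 8.13)
ET = 1.15 * 0.31 * 20.0900

7.1621 mm/day


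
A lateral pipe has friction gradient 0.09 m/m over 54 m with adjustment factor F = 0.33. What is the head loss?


hf = J * L * F = 0.09 * 54 * 0.33 = 1.6038 m

1.6038 m


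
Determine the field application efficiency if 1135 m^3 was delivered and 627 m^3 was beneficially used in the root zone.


Ea = V_root / V_field * 100 = 627 / 1135 * 100 = 55.2423%

55.2423 %


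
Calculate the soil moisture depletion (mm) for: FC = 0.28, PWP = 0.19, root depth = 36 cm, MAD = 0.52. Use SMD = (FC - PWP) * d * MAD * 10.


SMD = (FC - PWP) * d * MAD * 10
SMD = (0.28 - 0.19) * 36 * 0.52 * 10
SMD = 0.0900 * 36 * 0.52 * 10

16.8480 mm


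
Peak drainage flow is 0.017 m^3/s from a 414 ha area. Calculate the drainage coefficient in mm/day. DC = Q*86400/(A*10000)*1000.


DC = Q * 86400 / (A * 10000) * 1000
DC = 0.017 * 86400 / (414 * 10000) * 1000
DC = 1468800.0000 / 4140000

0.3548 mm/day


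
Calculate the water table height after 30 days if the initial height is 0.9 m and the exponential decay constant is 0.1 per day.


m = m0 * exp(-k*t)
m = 0.9 * exp(-0.1 * 30)
m = 0.9 * exp(-3.0000)

0.0448 m


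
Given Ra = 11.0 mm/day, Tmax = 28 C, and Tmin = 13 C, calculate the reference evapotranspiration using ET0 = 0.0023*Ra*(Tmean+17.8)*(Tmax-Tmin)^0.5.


Tmean = (Tmax + Tmin)/2 = (28 + 13)/2 = 20.5
ET0 = 0.0023 * 11.0 * (20.5 + 17.8) * sqrt(28 - 13)
ET0 = 0.0023 * 11.0 * 38.3 * 3.872983

3.7529 mm/day


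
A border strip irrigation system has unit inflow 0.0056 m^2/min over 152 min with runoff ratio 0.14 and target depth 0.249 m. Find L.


L = q*t/((1+r)*Z)
L = 0.0056*152/((1+0.14)*0.249)
L = 0.8512/0.28386

2.9987 m


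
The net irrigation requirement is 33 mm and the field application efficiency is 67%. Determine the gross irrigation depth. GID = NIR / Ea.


Ea = 67% = 0.67
GID = NIR / Ea = 33 / 0.67 = 49.2537 mm

49.2537 mm


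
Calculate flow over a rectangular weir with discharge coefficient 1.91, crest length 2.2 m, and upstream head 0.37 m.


Q = C * L * H^(3/2) = 1.91 * 2.2 * 0.37^1.5 = 1.91 * 2.2 * 0.225062

0.9457 m^3/s


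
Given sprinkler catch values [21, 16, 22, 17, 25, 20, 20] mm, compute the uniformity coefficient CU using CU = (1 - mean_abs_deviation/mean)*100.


mean = 20.142857 mm
MAD = 2.163265 mm
CU = (1 - 2.163265/20.142857)*100

89.2604 %


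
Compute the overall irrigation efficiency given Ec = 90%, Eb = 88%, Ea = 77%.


Ec = 0.9, Eb = 0.88, Ea = 0.77
E = 0.9 * 0.88 * 0.77 * 100 = 60.9840%

60.9840 %


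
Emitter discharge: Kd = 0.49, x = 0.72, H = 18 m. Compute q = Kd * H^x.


q = Kd * H^x = 0.49 * 18^0.72 = 0.49 * 8.013020

3.9264 L/h


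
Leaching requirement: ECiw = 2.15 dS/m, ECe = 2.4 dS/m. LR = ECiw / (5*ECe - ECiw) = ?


LR = ECiw / (5*ECe - ECiw)
LR = 2.15 / (5*2.4 - 2.15)
LR = 2.15 / 9.8500

0.2183


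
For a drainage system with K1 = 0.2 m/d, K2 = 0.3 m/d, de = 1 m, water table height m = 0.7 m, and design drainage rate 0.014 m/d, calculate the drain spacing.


S^2 = 8*K2*de*m/q + 4*K1*m^2/q
S^2 = 8*0.3*1*0.7/0.014 + 4*0.2*0.7^2/0.014
S = sqrt(148.0000)

12.1655 m


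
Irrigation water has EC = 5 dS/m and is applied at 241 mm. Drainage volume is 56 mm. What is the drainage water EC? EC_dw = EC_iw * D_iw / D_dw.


EC_dw = EC_iw * D_iw / D_dw
EC_dw = 5 * 241 / 56
EC_dw = 1205 / 56

21.5179 dS/m


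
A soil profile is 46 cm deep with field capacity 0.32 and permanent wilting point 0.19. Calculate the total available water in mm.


AWC = (FC - PWP) * d * 10
AWC = (0.32 - 0.19) * 46 * 10
AWC = 0.1300 * 46 * 10

59.8000 mm


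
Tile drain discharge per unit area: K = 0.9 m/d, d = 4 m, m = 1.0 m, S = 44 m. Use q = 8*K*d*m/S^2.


q = 8*K*d*m/S^2
q = 8*0.9*4*1.0/44^2
q = 28.8000 / 1936

0.0149 m/d


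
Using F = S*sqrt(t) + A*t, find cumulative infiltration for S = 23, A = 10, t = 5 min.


F = S*sqrt(t) + A*t
F = 23*sqrt(5) + 10*5
F = 23*2.236068 + 50

101.4296 mm


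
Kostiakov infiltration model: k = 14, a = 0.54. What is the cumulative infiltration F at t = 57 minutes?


F = k * t^a = 14 * 57^0.54
F = 14 * 8.875083

124.2512 mm


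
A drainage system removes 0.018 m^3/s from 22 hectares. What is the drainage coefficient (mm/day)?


DC = Q * 86400 / (A * 10000) * 1000
DC = 0.018 * 86400 / (22 * 10000) * 1000
DC = 1555200.0000 / 220000

7.0691 mm/day


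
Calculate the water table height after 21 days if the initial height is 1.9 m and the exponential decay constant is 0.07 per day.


m = m0 * exp(-k*t)
m = 1.9 * exp(-0.07 * 21)
m = 1.9 * exp(-1.4700)

0.4369 m


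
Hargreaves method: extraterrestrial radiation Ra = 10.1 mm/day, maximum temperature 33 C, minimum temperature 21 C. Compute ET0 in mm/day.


Tmean = (Tmax + Tmin)/2 = (33 + 21)/2 = 27.0
ET0 = 0.0023 * 10.1 * (27.0 + 17.8) * sqrt(33 - 21)
ET0 = 0.0023 * 10.1 * 44.8 * 3.464102

3.6051 mm/day


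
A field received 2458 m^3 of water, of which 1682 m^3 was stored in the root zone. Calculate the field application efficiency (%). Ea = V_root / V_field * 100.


Ea = V_root / V_field * 100 = 1682 / 2458 * 100 = 68.4296%

68.4296 %


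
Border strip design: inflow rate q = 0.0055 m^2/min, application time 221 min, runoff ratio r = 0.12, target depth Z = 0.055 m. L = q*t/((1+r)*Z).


L = q*t/((1+r)*Z)
L = 0.0055*221/((1+0.12)*0.055)
L = 1.2155/0.0616

19.7321 m


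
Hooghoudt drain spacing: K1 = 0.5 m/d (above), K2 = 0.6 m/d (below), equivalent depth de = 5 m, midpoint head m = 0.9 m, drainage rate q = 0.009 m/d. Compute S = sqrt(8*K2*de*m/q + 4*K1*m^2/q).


S^2 = 8*K2*de*m/q + 4*K1*m^2/q
S^2 = 8*0.6*5*0.9/0.009 + 4*0.5*0.9^2/0.009
S = sqrt(2580.0000)

50.7937 m


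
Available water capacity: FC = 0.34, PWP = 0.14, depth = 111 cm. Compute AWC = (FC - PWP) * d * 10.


AWC = (FC - PWP) * d * 10
AWC = (0.34 - 0.14) * 111 * 10
AWC = 0.2000 * 111 * 10

222.0000 mm


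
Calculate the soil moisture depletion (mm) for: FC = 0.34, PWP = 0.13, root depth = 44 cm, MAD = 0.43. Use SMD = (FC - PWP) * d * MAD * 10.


SMD = (FC - PWP) * d * MAD * 10
SMD = (0.34 - 0.13) * 44 * 0.43 * 10
SMD = 0.2100 * 44 * 0.43 * 10

39.7320 mm


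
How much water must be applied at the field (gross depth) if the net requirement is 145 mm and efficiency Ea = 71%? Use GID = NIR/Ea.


Ea = 71% = 0.71
GID = NIR / Ea = 145 / 0.71 = 204.2254 mm

204.2254 mm


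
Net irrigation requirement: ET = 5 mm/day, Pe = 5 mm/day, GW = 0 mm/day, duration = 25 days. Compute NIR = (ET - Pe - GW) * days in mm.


Daily deficit = ET - Pe - GW = 5 - 5 - 0 = 0 mm/day
NIR = 0 * 25 = 0 mm

0 mm


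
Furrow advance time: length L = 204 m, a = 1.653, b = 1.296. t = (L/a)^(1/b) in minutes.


t = (L/a)^(1/b)
t = (204/1.653)^(1/1.296)
t = 123.411978^(1/1.296)

41.0867 min


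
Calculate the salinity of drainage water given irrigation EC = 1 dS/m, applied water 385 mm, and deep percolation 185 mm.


EC_dw = EC_iw * D_iw / D_dw
EC_dw = 1 * 385 / 185
EC_dw = 385 / 185

2.0811 dS/m


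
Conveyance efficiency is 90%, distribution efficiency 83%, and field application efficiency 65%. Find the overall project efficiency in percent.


Ec = 0.9, Eb = 0.83, Ea = 0.65
E = 0.9 * 0.83 * 0.65 * 100 = 48.5550%

48.5550 %


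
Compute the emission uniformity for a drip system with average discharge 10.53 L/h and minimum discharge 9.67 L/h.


EU = (q_min/q_avg)*100 = (9.67/10.53)*100 = 91.8329%

91.8329 %


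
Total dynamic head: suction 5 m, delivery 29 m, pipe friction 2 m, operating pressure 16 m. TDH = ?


TDH = Hs + Hd + hf + Hp = 5 + 29 + 2 + 16 = 52

52 m


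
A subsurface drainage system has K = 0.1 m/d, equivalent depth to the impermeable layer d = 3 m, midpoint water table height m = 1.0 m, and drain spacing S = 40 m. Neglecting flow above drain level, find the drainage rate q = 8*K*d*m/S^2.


q = 8*K*d*m/S^2
q = 8*0.1*3*1.0/40^2
q = 2.4000 / 1600

0.0015 m/d


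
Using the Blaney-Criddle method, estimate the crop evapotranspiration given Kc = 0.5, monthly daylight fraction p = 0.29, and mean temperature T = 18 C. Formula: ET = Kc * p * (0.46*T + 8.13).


ET = Kc * p * (0.46*T + 8.13)
ET = 0.5 * 0.29 * (0.46*18 + 8.13)
ET = 0.5 * 0.29 * 16.4100

2.3795 mm/day


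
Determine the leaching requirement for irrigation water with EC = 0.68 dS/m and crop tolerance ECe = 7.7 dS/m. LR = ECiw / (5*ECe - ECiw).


LR = ECiw / (5*ECe - ECiw)
LR = 0.68 / (5*7.7 - 0.68)
LR = 0.68 / 37.8200

0.0180


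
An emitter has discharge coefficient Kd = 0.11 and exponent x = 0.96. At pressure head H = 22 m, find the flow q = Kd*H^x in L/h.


q = Kd * H^x = 0.11 * 22^0.96 = 0.11 * 19.441321

2.1385 L/h


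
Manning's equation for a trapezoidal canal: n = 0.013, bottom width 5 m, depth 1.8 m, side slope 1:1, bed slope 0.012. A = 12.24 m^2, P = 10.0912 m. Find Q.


R = A/P = 12.24/10.0912 = 1.212938
Q = (1/0.013) * 12.24 * 1.212938^(2/3) * 0.012^0.5

117.3062 m^3/s


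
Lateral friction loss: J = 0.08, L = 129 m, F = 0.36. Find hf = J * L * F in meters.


hf = J * L * F = 0.08 * 129 * 0.36 = 3.7152 m

3.7152 m


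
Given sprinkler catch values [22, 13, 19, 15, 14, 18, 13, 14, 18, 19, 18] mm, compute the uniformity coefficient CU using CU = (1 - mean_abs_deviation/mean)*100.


mean = 16.636364 mm
MAD = 2.578512 mm
CU = (1 - 2.578512/16.636364)*100

84.5007 %


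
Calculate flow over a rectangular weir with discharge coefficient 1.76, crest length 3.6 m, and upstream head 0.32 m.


Q = C * L * H^(3/2) = 1.76 * 3.6 * 0.32^1.5 = 1.76 * 3.6 * 0.181019

1.1469 m^3/s


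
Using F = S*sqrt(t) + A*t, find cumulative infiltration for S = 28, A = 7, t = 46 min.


F = S*sqrt(t) + A*t
F = 28*sqrt(46) + 7*46
F = 28*6.782330 + 322

511.9052 mm


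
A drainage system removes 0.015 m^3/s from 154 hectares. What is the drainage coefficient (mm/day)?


DC = Q * 86400 / (A * 10000) * 1000
DC = 0.015 * 86400 / (154 * 10000) * 1000
DC = 1296000.0000 / 1540000

0.8416 mm/day


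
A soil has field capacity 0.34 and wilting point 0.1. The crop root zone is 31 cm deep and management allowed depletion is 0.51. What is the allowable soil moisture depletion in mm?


SMD = (FC - PWP) * d * MAD * 10
SMD = (0.34 - 0.1) * 31 * 0.51 * 10
SMD = 0.2400 * 31 * 0.51 * 10

37.9440 mm


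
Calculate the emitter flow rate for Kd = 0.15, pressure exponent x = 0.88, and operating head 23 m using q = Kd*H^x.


q = Kd * H^x = 0.15 * 23^0.88 = 0.15 * 15.787759

2.3682 L/h


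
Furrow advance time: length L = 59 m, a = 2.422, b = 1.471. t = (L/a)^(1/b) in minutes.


t = (L/a)^(1/b)
t = (59/2.422)^(1/1.471)
t = 24.360033^(1/1.471)

8.7635 min


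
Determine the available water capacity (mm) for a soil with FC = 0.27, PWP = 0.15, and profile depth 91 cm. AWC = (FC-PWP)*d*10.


AWC = (FC - PWP) * d * 10
AWC = (0.27 - 0.15) * 91 * 10
AWC = 0.1200 * 91 * 10

109.2000 mm


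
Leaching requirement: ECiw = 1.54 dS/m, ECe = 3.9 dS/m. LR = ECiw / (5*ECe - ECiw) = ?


LR = ECiw / (5*ECe - ECiw)
LR = 1.54 / (5*3.9 - 1.54)
LR = 1.54 / 17.9600

0.0857


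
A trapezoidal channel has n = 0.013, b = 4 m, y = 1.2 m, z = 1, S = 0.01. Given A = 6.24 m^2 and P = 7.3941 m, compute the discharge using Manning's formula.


R = A/P = 6.24/7.3941 = 0.843916
Q = (1/0.013) * 6.24 * 0.843916^(2/3) * 0.01^0.5

42.8654 m^3/s


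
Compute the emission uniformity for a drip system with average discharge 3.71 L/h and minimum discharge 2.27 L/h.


EU = (q_min/q_avg)*100 = (2.27/3.71)*100 = 61.1860%

61.1860 %


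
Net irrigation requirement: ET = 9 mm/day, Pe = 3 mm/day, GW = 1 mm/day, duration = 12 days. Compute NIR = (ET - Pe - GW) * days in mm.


Daily deficit = ET - Pe - GW = 9 - 3 - 1 = 5 mm/day
NIR = 5 * 12 = 60 mm

60.0000 mm


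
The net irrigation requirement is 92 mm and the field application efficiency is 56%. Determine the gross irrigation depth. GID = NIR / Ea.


Ea = 56% = 0.56
GID = NIR / Ea = 92 / 0.56 = 164.2857 mm

164.2857 mm


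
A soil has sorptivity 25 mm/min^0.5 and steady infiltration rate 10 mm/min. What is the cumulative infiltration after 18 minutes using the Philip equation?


F = S*sqrt(t) + A*t
F = 25*sqrt(18) + 10*18
F = 25*4.242641 + 180

286.0660 mm


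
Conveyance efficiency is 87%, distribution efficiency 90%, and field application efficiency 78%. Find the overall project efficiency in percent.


Ec = 0.87, Eb = 0.9, Ea = 0.78
E = 0.87 * 0.9 * 0.78 * 100 = 61.0740%

61.0740 %


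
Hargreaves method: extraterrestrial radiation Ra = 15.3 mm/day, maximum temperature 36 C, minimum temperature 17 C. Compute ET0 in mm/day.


Tmean = (Tmax + Tmin)/2 = (36 + 17)/2 = 26.5
ET0 = 0.0023 * 15.3 * (26.5 + 17.8) * sqrt(36 - 17)
ET0 = 0.0023 * 15.3 * 44.3 * 4.358899

6.7952 mm/day


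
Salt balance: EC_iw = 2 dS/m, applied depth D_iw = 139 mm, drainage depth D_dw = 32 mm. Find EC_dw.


EC_dw = EC_iw * D_iw / D_dw
EC_dw = 2 * 139 / 32
EC_dw = 278 / 32

8.6875 dS/m


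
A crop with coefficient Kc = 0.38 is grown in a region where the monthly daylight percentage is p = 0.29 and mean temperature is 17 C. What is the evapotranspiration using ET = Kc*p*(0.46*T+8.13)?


ET = Kc * p * (0.46*T + 8.13)
ET = 0.38 * 0.29 * (0.46*17 + 8.13)
ET = 0.38 * 0.29 * 15.9500

1.7577 mm/day


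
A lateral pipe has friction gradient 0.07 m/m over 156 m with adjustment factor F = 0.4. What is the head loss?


hf = J * L * F = 0.07 * 156 * 0.4 = 4.3680 m

4.3680 m


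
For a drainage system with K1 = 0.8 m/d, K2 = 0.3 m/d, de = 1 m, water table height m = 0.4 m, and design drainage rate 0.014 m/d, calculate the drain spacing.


S^2 = 8*K2*de*m/q + 4*K1*m^2/q
S^2 = 8*0.3*1*0.4/0.014 + 4*0.8*0.4^2/0.014
S = sqrt(105.1429)

10.2539 m


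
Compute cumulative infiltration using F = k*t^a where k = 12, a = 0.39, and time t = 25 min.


F = k * t^a = 12 * 25^0.39
F = 12 * 3.509107

42.1093 mm


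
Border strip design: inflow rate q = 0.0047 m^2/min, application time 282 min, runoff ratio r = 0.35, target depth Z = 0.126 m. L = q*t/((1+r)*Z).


L = q*t/((1+r)*Z)
L = 0.0047*282/((1+0.35)*0.126)
L = 1.3254/0.1701

7.7919 m


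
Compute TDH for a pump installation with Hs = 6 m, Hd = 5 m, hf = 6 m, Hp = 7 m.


TDH = Hs + Hd + hf + Hp = 6 + 5 + 6 + 7 = 24

24 m


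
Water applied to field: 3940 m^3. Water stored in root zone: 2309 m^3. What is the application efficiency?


Ea = V_root / V_field * 100 = 2309 / 3940 * 100 = 58.6041%

58.6041 %


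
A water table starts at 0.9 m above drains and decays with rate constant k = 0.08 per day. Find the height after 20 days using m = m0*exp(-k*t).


m = m0 * exp(-k*t)
m = 0.9 * exp(-0.08 * 20)
m = 0.9 * exp(-1.6000)

0.1817 m


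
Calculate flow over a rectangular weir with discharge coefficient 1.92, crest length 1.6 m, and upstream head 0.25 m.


Q = C * L * H^(3/2) = 1.92 * 1.6 * 0.25^1.5 = 1.92 * 1.6 * 0.125000

0.3840 m^3/s


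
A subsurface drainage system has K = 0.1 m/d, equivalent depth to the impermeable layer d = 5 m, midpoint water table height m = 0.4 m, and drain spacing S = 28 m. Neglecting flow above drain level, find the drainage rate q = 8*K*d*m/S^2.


q = 8*K*d*m/S^2
q = 8*0.1*5*0.4/28^2
q = 1.6000 / 784

0.0020 m/d


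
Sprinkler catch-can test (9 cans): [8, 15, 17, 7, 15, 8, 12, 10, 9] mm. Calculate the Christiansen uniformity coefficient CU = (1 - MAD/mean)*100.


mean = 11.222222 mm
MAD = 3.135802 mm
CU = (1 - 3.135802/11.222222)*100

72.0572 %


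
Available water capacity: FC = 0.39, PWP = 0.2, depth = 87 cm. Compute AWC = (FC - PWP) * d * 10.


AWC = (FC - PWP) * d * 10
AWC = (0.39 - 0.2) * 87 * 10
AWC = 0.1900 * 87 * 10

165.3000 mm


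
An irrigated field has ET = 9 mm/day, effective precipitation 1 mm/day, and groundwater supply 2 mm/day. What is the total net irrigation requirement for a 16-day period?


Daily deficit = ET - Pe - GW = 9 - 1 - 2 = 6 mm/day
NIR = 6 * 16 = 96 mm

96.0000 mm


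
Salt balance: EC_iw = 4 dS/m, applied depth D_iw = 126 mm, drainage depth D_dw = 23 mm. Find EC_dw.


EC_dw = EC_iw * D_iw / D_dw
EC_dw = 4 * 126 / 23
EC_dw = 504 / 23

21.9130 dS/m


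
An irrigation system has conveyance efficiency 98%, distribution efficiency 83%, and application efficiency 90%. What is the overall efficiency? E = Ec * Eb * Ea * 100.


Ec = 0.98, Eb = 0.83, Ea = 0.9
E = 0.98 * 0.83 * 0.9 * 100 = 73.2060%

73.2060 %


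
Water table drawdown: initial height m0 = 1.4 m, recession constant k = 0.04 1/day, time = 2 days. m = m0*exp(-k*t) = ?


m = m0 * exp(-k*t)
m = 1.4 * exp(-0.04 * 2)
m = 1.4 * exp(-0.0800)

1.2924 m


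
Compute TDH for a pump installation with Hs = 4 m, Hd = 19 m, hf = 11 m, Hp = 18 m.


TDH = Hs + Hd + hf + Hp = 4 + 19 + 11 + 18 = 52

52 m


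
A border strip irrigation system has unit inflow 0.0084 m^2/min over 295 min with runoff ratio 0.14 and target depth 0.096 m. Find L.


L = q*t/((1+r)*Z)
L = 0.0084*295/((1+0.14)*0.096)
L = 2.478/0.10944

22.6425 m


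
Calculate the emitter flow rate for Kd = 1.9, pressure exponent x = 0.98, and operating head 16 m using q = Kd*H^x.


q = Kd * H^x = 1.9 * 16^0.98 = 1.9 * 15.136922

28.7602 L/h


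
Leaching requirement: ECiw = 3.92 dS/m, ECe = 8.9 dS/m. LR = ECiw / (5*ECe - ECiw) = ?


LR = ECiw / (5*ECe - ECiw)
LR = 3.92 / (5*8.9 - 3.92)
LR = 3.92 / 40.5800

0.0966


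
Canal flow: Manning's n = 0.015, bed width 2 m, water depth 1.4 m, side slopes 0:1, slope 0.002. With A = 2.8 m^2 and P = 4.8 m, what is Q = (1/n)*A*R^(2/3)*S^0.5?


R = A/P = 2.8/4.8 = 0.583333
Q = (1/0.015) * 2.8 * 0.583333^(2/3) * 0.002^0.5

5.8281 m^3/s


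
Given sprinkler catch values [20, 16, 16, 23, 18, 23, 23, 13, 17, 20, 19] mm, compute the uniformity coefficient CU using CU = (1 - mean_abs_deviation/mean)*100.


mean = 18.909091 mm
MAD = 2.644628 mm
CU = (1 - 2.644628/18.909091)*100

86.0140 %


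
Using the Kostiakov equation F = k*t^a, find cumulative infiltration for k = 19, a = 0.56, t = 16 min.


F = k * t^a = 19 * 16^0.56
F = 19 * 4.723971

89.7554 mm


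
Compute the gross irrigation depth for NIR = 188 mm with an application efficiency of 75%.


Ea = 75% = 0.75
GID = NIR / Ea = 188 / 0.75 = 250.6667 mm

250.6667 mm


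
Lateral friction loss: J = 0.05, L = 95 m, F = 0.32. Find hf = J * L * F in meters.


hf = J * L * F = 0.05 * 95 * 0.32 = 1.5200 m

1.5200 m


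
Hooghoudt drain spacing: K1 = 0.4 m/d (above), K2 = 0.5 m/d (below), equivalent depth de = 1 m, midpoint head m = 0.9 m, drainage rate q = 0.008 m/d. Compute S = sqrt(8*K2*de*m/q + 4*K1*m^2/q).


S^2 = 8*K2*de*m/q + 4*K1*m^2/q
S^2 = 8*0.5*1*0.9/0.008 + 4*0.4*0.9^2/0.008
S = sqrt(612.0000)

24.7386 m


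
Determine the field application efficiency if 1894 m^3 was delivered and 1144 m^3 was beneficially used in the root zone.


Ea = V_root / V_field * 100 = 1144 / 1894 * 100 = 60.4013%

60.4013 %


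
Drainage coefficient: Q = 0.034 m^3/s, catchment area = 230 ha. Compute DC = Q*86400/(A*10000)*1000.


DC = Q * 86400 / (A * 10000) * 1000
DC = 0.034 * 86400 / (230 * 10000) * 1000
DC = 2937600.0000 / 2300000

1.2772 mm/day


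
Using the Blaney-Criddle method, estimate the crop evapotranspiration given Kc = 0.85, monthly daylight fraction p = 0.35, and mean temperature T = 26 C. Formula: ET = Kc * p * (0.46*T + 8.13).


ET = Kc * p * (0.46*T + 8.13)
ET = 0.85 * 0.35 * (0.46*26 + 8.13)
ET = 0.85 * 0.35 * 20.0900

5.9768 mm/day


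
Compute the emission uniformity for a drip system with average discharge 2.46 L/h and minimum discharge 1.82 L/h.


EU = (q_min/q_avg)*100 = (1.82/2.46)*100 = 73.9837%

73.9837 %


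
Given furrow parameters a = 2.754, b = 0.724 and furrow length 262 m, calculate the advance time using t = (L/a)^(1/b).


t = (L/a)^(1/b)
t = (262/2.754)^(1/0.724)
t = 95.134350^(1/0.724)

540.1447 min


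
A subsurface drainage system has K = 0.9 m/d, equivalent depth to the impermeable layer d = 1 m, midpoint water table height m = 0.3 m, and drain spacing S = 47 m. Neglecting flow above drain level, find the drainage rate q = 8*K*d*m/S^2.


q = 8*K*d*m/S^2
q = 8*0.9*1*0.3/47^2
q = 2.1600 / 2209

9.7782e-04 m/d


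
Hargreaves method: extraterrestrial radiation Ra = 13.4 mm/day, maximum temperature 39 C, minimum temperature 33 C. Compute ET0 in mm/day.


Tmean = (Tmax + Tmin)/2 = (39 + 33)/2 = 36.0
ET0 = 0.0023 * 13.4 * (36.0 + 17.8) * sqrt(39 - 33)
ET0 = 0.0023 * 13.4 * 53.8 * 2.449490

4.0615 mm/day


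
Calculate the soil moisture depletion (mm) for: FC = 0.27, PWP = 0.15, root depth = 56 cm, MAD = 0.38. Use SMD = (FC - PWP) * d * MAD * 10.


SMD = (FC - PWP) * d * MAD * 10
SMD = (0.27 - 0.15) * 56 * 0.38 * 10
SMD = 0.1200 * 56 * 0.38 * 10

25.5360 mm


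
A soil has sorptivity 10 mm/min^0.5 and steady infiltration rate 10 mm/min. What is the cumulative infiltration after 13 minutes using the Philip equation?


F = S*sqrt(t) + A*t
F = 10*sqrt(13) + 10*13
F = 10*3.605551 + 130

166.0555 mm


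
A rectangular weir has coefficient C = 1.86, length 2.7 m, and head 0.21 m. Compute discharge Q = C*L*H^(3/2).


Q = C * L * H^(3/2) = 1.86 * 2.7 * 0.21^1.5 = 1.86 * 2.7 * 0.096234

0.4833 m^3/s


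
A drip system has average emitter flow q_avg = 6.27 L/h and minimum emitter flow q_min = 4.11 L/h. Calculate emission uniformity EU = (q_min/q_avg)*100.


EU = (q_min/q_avg)*100 = (4.11/6.27)*100 = 65.5502%

65.5502 %


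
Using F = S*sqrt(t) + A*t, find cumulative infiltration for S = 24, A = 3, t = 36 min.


F = S*sqrt(t) + A*t
F = 24*sqrt(36) + 3*36
F = 24*6.000000 + 108

252.0000 mm


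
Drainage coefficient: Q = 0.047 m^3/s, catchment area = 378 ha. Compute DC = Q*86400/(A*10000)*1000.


DC = Q * 86400 / (A * 10000) * 1000
DC = 0.047 * 86400 / (378 * 10000) * 1000
DC = 4060800.0000 / 3780000

1.0743 mm/day


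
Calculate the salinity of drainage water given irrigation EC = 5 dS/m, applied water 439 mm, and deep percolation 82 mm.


EC_dw = EC_iw * D_iw / D_dw
EC_dw = 5 * 439 / 82
EC_dw = 2195 / 82

26.7683 dS/m


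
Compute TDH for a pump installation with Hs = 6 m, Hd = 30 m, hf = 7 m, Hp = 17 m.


TDH = Hs + Hd + hf + Hp = 6 + 30 + 7 + 17 = 60

60 m


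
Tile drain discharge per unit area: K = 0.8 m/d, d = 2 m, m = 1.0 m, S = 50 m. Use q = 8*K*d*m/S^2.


q = 8*K*d*m/S^2
q = 8*0.8*2*1.0/50^2
q = 12.8000 / 2500

0.0051 m/d


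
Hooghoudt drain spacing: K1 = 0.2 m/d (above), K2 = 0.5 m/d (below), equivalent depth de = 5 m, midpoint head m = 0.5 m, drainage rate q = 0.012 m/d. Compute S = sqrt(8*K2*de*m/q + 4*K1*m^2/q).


S^2 = 8*K2*de*m/q + 4*K1*m^2/q
S^2 = 8*0.5*5*0.5/0.012 + 4*0.2*0.5^2/0.012
S = sqrt(850.0000)

29.1548 m


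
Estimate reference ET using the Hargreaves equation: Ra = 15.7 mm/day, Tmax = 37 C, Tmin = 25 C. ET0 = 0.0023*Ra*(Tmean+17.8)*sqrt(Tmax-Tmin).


Tmean = (Tmax + Tmin)/2 = (37 + 25)/2 = 31.0
ET0 = 0.0023 * 15.7 * (31.0 + 17.8) * sqrt(37 - 25)
ET0 = 0.0023 * 15.7 * 48.8 * 3.464102

6.1043 mm/day


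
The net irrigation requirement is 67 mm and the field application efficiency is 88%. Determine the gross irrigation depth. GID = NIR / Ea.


Ea = 88% = 0.88
GID = NIR / Ea = 67 / 0.88 = 76.1364 mm

76.1364 mm


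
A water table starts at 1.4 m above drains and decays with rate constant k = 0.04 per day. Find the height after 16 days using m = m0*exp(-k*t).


m = m0 * exp(-k*t)
m = 1.4 * exp(-0.04 * 16)
m = 1.4 * exp(-0.6400)

0.7382 m


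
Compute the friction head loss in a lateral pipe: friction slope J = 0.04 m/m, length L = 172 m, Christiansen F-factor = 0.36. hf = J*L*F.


hf = J * L * F = 0.04 * 172 * 0.36 = 2.4768 m

2.4768 m


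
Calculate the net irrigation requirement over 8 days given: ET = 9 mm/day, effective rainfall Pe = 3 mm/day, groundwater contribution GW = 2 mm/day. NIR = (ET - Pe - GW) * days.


Daily deficit = ET - Pe - GW = 9 - 3 - 2 = 4 mm/day
NIR = 4 * 8 = 32 mm

32.0000 mm


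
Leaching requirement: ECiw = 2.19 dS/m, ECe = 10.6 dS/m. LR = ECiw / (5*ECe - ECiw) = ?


LR = ECiw / (5*ECe - ECiw)
LR = 2.19 / (5*10.6 - 2.19)
LR = 2.19 / 50.8100

0.0431


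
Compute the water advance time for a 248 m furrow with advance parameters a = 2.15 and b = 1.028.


t = (L/a)^(1/b)
t = (248/2.15)^(1/1.028)
t = 115.348837^(1/1.028)

101.3560 min


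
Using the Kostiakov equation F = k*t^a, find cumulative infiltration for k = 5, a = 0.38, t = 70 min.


F = k * t^a = 5 * 70^0.38
F = 5 * 5.025014

25.1251 mm


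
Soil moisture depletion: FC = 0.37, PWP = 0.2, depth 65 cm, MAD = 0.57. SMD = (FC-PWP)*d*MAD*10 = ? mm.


SMD = (FC - PWP) * d * MAD * 10
SMD = (0.37 - 0.2) * 65 * 0.57 * 10
SMD = 0.1700 * 65 * 0.57 * 10

62.9850 mm


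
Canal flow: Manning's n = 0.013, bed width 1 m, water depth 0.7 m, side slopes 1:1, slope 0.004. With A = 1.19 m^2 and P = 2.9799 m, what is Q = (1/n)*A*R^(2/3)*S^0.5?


R = A/P = 1.19/2.9799 = 0.399342
Q = (1/0.013) * 1.19 * 0.399342^(2/3) * 0.004^0.5

3.1395 m^3/s


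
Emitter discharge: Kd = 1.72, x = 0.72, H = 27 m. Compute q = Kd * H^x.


q = Kd * H^x = 1.72 * 27^0.72 = 1.72 * 10.729560

18.4548 L/h


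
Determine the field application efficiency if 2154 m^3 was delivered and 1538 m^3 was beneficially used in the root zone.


Ea = V_root / V_field * 100 = 1538 / 2154 * 100 = 71.4020%

71.4020 %


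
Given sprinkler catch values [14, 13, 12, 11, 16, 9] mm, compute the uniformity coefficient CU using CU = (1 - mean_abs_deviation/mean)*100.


mean = 12.500000 mm
MAD = 1.833333 mm
CU = (1 - 1.833333/12.500000)*100

85.3333 %


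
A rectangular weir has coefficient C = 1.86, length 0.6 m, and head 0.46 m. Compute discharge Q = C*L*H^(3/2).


Q = C * L * H^(3/2) = 1.86 * 0.6 * 0.46^1.5 = 1.86 * 0.6 * 0.311987

0.3482 m^3/s


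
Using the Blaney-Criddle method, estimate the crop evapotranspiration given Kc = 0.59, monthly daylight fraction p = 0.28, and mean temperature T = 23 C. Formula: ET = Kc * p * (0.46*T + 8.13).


ET = Kc * p * (0.46*T + 8.13)
ET = 0.59 * 0.28 * (0.46*23 + 8.13)
ET = 0.59 * 0.28 * 18.7100

3.0909 mm/day


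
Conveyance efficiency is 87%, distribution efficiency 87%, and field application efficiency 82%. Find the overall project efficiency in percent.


Ec = 0.87, Eb = 0.87, Ea = 0.82
E = 0.87 * 0.87 * 0.82 * 100 = 62.0658%

62.0658 %


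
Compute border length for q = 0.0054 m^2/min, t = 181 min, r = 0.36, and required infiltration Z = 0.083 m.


L = q*t/((1+r)*Z)
L = 0.0054*181/((1+0.36)*0.083)
L = 0.9774/0.11288

8.6588 m


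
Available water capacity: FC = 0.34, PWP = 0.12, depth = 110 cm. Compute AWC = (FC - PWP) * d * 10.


AWC = (FC - PWP) * d * 10
AWC = (0.34 - 0.12) * 110 * 10
AWC = 0.2200 * 110 * 10

242.0000 mm


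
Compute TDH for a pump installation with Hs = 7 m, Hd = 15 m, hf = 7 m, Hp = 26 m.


TDH = Hs + Hd + hf + Hp = 7 + 15 + 7 + 26 = 55

55 m


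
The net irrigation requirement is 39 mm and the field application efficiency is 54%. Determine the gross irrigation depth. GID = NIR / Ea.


Ea = 54% = 0.54
GID = NIR / Ea = 39 / 0.54 = 72.2222 mm

72.2222 mm


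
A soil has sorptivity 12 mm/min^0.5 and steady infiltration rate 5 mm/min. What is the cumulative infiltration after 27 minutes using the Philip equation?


F = S*sqrt(t) + A*t
F = 12*sqrt(27) + 5*27
F = 12*5.196152 + 135

197.3538 mm


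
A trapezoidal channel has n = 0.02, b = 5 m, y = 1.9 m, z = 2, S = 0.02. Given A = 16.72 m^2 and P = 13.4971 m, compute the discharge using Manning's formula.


R = A/P = 16.72/13.4971 = 1.238785
Q = (1/0.02) * 16.72 * 1.238785^(2/3) * 0.02^0.5

136.3699 m^3/s


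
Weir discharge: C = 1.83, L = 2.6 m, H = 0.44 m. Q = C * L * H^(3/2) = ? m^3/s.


Q = C * L * H^(3/2) = 1.83 * 2.6 * 0.44^1.5 = 1.83 * 2.6 * 0.291863

1.3887 m^3/s


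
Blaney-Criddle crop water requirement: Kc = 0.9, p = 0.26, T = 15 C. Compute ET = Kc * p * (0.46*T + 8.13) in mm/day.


ET = Kc * p * (0.46*T + 8.13)
ET = 0.9 * 0.26 * (0.46*15 + 8.13)
ET = 0.9 * 0.26 * 15.0300

3.5170 mm/day


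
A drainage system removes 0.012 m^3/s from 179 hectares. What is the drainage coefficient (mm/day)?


DC = Q * 86400 / (A * 10000) * 1000
DC = 0.012 * 86400 / (179 * 10000) * 1000
DC = 1036800.0000 / 1790000

0.5792 mm/day


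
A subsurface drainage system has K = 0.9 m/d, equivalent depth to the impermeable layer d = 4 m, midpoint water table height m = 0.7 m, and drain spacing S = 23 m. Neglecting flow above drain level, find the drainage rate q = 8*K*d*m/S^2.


q = 8*K*d*m/S^2
q = 8*0.9*4*0.7/23^2
q = 20.1600 / 529

0.0381 m/d


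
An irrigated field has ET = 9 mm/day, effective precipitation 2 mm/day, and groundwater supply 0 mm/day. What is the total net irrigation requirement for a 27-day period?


Daily deficit = ET - Pe - GW = 9 - 2 - 0 = 7 mm/day
NIR = 7 * 27 = 189 mm

189.0000 mm


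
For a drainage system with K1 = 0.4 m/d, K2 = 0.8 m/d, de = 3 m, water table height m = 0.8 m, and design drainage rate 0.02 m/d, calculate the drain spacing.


S^2 = 8*K2*de*m/q + 4*K1*m^2/q
S^2 = 8*0.8*3*0.8/0.02 + 4*0.4*0.8^2/0.02
S = sqrt(819.2000)

28.6217 m


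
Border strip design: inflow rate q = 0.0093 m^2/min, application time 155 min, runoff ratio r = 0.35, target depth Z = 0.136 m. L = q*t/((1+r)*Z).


L = q*t/((1+r)*Z)
L = 0.0093*155/((1+0.35)*0.136)
L = 1.4415/0.1836

7.8513 m


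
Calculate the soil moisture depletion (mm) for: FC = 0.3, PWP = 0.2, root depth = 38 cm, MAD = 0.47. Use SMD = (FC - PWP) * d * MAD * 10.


SMD = (FC - PWP) * d * MAD * 10
SMD = (0.3 - 0.2) * 38 * 0.47 * 10
SMD = 0.1000 * 38 * 0.47 * 10

17.8600 mm


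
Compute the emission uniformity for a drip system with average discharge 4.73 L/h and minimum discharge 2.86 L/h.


EU = (q_min/q_avg)*100 = (2.86/4.73)*100 = 60.4651%

60.4651 %


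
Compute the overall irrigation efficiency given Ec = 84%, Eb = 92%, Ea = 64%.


Ec = 0.84, Eb = 0.92, Ea = 0.64
E = 0.84 * 0.92 * 0.64 * 100 = 49.4592%

49.4592 %


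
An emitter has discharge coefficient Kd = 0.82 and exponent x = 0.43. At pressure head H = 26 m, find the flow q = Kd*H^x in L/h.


q = Kd * H^x = 0.82 * 26^0.43 = 0.82 * 4.059182

3.3285 L/h


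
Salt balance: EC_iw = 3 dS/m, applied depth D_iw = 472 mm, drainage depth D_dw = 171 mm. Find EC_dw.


EC_dw = EC_iw * D_iw / D_dw
EC_dw = 3 * 472 / 171
EC_dw = 1416 / 171

8.2807 dS/m


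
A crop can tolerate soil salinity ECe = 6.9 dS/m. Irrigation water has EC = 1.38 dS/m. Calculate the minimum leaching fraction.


LR = ECiw / (5*ECe - ECiw)
LR = 1.38 / (5*6.9 - 1.38)
LR = 1.38 / 33.1200

0.0417


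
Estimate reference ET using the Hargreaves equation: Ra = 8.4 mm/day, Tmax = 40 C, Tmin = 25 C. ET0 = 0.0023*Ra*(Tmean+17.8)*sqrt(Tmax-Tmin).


Tmean = (Tmax + Tmin)/2 = (40 + 25)/2 = 32.5
ET0 = 0.0023 * 8.4 * (32.5 + 17.8) * sqrt(40 - 25)
ET0 = 0.0023 * 8.4 * 50.3 * 3.872983

3.7637 mm/day


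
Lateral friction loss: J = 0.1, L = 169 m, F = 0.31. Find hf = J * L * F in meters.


hf = J * L * F = 0.1 * 169 * 0.31 = 5.2390 m

5.2390 m


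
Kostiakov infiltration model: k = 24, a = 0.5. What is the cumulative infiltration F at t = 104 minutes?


F = k * t^a = 24 * 104^0.5
F = 24 * 10.198039

244.7529 mm


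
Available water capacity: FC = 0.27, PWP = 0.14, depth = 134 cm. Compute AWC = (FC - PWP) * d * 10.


AWC = (FC - PWP) * d * 10
AWC = (0.27 - 0.14) * 134 * 10
AWC = 0.1300 * 134 * 10

174.2000 mm


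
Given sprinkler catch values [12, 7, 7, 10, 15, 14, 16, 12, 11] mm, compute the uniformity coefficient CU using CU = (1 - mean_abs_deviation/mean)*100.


mean = 11.555556 mm
MAD = 2.493827 mm
CU = (1 - 2.493827/11.555556)*100

78.4188 %


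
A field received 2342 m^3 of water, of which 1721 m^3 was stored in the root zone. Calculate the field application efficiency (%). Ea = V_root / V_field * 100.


Ea = V_root / V_field * 100 = 1721 / 2342 * 100 = 73.4842%

73.4842 %


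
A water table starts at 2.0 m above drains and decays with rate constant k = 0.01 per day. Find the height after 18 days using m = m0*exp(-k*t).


m = m0 * exp(-k*t)
m = 2.0 * exp(-0.01 * 18)
m = 2.0 * exp(-0.1800)

1.6705 m


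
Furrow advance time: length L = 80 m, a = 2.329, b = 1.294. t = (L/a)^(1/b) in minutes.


t = (L/a)^(1/b)
t = (80/2.329)^(1/1.294)
t = 34.349506^(1/1.294)

15.3800 min


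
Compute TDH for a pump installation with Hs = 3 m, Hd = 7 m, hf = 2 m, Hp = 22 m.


TDH = Hs + Hd + hf + Hp = 3 + 7 + 2 + 22 = 34

34 m


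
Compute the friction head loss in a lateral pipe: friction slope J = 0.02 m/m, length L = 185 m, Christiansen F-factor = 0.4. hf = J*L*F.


hf = J * L * F = 0.02 * 185 * 0.4 = 1.4800 m

1.4800 m


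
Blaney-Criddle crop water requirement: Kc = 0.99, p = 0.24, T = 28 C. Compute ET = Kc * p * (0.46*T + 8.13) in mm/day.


ET = Kc * p * (0.46*T + 8.13)
ET = 0.99 * 0.24 * (0.46*28 + 8.13)
ET = 0.99 * 0.24 * 21.0100

4.9920 mm/day


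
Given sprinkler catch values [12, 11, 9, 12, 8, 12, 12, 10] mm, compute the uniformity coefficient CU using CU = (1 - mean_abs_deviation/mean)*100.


mean = 10.750000 mm
MAD = 1.312500 mm
CU = (1 - 1.312500/10.750000)*100

87.7907 %


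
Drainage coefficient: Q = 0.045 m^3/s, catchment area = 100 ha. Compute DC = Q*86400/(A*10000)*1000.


DC = Q * 86400 / (A * 10000) * 1000
DC = 0.045 * 86400 / (100 * 10000) * 1000
DC = 3888000.0000 / 1000000

3.8880 mm/day
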